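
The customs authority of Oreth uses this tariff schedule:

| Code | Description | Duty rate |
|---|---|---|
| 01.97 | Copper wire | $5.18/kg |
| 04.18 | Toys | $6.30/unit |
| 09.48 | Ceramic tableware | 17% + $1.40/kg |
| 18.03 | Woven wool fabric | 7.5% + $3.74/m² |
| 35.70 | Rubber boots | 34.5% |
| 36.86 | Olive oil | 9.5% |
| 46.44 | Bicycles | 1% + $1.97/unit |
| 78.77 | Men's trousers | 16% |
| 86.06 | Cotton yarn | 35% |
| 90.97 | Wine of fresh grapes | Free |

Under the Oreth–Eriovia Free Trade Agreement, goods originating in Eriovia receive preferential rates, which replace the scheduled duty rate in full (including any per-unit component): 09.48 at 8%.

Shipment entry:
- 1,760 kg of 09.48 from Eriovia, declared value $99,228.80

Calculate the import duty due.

Line 1 (09.48, Eriovia, 1,760 kg, $99,228.80):
Base rate for 09.48 is 17% + $1.40/kg.
Origin Eriovia qualifies under the Oreth–Eriovia agreement and 09.48 is covered: preferential rate 8% applies instead.
Duty = $99,228.80 × 8% = $7,938.30.

$7,938.30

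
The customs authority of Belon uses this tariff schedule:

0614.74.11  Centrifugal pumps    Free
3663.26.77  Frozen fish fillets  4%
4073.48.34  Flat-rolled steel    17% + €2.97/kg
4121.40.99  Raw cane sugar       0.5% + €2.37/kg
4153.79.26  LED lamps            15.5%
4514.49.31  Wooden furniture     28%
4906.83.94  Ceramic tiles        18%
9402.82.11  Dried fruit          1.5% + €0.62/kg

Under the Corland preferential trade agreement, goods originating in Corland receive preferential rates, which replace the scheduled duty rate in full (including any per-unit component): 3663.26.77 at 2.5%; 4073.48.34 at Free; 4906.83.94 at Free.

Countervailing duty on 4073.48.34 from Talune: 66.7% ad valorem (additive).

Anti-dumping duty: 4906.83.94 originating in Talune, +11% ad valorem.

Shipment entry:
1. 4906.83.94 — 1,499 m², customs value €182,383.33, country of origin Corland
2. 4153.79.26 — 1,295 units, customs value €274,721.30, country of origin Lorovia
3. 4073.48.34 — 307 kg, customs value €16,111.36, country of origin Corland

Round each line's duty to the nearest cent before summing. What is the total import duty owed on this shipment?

Line 1 (4906.83.94, Corland, 1,499 m², €182,383.33):
Base rate for 4906.83.94 is 18%.
Origin Corland qualifies under the Belon–Corland agreement and 4906.83.94 is covered: preferential rate Free applies instead.
The additional-duty order on 4906.83.94 targets Talune, not Corland; it does not apply.
Duty = €182,383.33 × 0% = €0.00.
Line 2 (4153.79.26, Lorovia, 1,295 units, €274,721.30):
Base rate for 4153.79.26 is 15.5%.
Duty = €274,721.30 × 15.5% = €42,581.80.
Line 3 (4073.48.34, Corland, 307 kg, €16,111.36):
Base rate for 4073.48.34 is 17% + €2.97/kg.
Origin Corland qualifies under the Belon–Corland agreement and 4073.48.34 is covered: preferential rate Free applies instead.
The additional-duty order on 4073.48.34 targets Talune, not Corland; it does not apply.
Duty = €16,111.36 × 0% = €0.00.
Total = €0.00 + €42,581.80 + €0.00 = €42,581.80.

€42,581.80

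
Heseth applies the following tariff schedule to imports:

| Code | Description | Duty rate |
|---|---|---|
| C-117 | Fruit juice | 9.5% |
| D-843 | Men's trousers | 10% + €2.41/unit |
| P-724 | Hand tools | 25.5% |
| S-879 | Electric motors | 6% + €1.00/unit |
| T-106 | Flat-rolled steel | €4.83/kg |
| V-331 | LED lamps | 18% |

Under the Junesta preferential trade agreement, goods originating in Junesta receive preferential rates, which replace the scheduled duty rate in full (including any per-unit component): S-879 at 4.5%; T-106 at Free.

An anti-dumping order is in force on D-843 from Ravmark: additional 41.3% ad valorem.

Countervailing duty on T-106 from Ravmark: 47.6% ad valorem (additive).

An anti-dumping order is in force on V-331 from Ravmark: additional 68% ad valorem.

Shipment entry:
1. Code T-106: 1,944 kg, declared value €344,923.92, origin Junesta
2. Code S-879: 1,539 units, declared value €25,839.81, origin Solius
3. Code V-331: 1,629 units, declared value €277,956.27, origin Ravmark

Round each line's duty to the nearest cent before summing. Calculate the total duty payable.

€242,131.78

Line 1 (T-106, Junesta, 1,944 kg, €344,923.92):
Base rate for T-106 is €4.83/kg.
Origin Junesta qualifies under the Heseth–Junesta agreement and T-106 is covered: preferential rate Free applies instead.
The additional-duty order on T-106 targets Ravmark, not Junesta; it does not apply.
Duty = €344,923.92 × 0% = €0.00.
Line 2 (S-879, Solius, 1,539 units, €25,839.81):
Base rate for S-879 is 6% + €1.00/unit.
S-879 has an FTA preferential rate, but origin Solius is not Junesta; base rate stands.
Duty = €25,839.81 × 6% + 1,539 × €1.00 = €3,089.39.
Line 3 (V-331, Ravmark, 1,629 units, €277,956.27):
Base rate for V-331 is 18%.
Additional duty on V-331 from Ravmark: +68%. Applied ad valorem rate: 18% + 68% = 86%.
Duty = €277,956.27 × 86% = €239,042.39.
Total = €0.00 + €3,089.39 + €239,042.39 = €242,131.78.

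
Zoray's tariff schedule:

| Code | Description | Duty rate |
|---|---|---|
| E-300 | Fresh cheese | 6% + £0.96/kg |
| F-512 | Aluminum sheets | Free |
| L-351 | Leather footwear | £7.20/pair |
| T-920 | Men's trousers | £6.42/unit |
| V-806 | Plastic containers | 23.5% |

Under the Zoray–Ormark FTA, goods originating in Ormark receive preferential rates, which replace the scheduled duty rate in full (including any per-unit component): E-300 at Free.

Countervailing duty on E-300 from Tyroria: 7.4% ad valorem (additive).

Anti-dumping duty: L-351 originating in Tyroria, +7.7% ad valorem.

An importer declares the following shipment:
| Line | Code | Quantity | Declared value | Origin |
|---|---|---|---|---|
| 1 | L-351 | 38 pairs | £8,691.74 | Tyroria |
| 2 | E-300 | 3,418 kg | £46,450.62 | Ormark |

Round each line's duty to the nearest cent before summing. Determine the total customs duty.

£942.86

Line 1 (L-351, Tyroria, 38 pairs, £8,691.74):
Base rate for L-351 is £7.20/pair.
Additional duty on L-351 from Tyroria: +7.7% ad valorem. Applied ad valorem rate = 7.7%.
Duty = £8,691.74 × 7.7% + 38 × £7.20 = £942.86.
Line 2 (E-300, Ormark, 3,418 kg, £46,450.62):
Base rate for E-300 is 6% + £0.96/kg.
Origin Ormark qualifies under the Zoray–Ormark agreement and E-300 is covered: preferential rate Free applies instead.
The additional-duty order on E-300 targets Tyroria, not Ormark; it does not apply.
Duty = £46,450.62 × 0% = £0.00.
Total = £942.86 + £0.00 = £942.86.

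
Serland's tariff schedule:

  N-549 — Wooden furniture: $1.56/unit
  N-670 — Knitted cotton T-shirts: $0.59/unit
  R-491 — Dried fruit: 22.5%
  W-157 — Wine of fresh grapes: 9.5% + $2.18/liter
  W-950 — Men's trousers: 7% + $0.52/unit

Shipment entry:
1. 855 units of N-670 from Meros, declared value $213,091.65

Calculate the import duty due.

$504.45

Line 1 (N-670, Meros, 855 units, $213,091.65):
Base rate for N-670 is $0.59/unit.
Duty = 855 × $0.59 = $504.45.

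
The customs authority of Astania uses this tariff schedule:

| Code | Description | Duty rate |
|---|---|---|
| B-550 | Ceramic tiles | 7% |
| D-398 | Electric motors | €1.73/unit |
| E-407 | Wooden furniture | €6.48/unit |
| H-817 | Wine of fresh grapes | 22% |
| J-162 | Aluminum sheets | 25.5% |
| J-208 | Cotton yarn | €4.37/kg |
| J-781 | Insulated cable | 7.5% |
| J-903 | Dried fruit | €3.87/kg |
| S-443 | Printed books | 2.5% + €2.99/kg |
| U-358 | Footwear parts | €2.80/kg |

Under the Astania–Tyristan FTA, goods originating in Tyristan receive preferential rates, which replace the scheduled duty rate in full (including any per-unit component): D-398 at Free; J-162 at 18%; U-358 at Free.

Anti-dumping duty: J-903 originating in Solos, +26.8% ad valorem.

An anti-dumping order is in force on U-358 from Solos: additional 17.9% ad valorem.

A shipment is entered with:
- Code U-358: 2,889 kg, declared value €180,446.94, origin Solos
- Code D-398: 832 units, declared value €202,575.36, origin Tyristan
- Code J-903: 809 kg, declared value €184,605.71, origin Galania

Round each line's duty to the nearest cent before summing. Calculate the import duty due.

€43,520.03

Line 1 (U-358, Solos, 2,889 kg, €180,446.94):
Base rate for U-358 is €2.80/kg.
U-358 has an FTA preferential rate, but origin Solos is not Tyristan; base rate stands.
Additional duty on U-358 from Solos: +17.9% ad valorem. Applied ad valorem rate = 17.9%.
Duty = €180,446.94 × 17.9% + 2,889 × €2.80 = €40,389.20.
Line 2 (D-398, Tyristan, 832 units, €202,575.36):
Base rate for D-398 is €1.73/unit.
Origin Tyristan qualifies under the Astania–Tyristan agreement and D-398 is covered: preferential rate Free applies instead.
Duty = €202,575.36 × 0% = €0.00.
Line 3 (J-903, Galania, 809 kg, €184,605.71):
Base rate for J-903 is €3.87/kg.
The additional-duty order on J-903 targets Solos, not Galania; it does not apply.
Duty = 809 × €3.87 = €3,130.83.
Total = €40,389.20 + €0.00 + €3,130.83 = €43,520.03.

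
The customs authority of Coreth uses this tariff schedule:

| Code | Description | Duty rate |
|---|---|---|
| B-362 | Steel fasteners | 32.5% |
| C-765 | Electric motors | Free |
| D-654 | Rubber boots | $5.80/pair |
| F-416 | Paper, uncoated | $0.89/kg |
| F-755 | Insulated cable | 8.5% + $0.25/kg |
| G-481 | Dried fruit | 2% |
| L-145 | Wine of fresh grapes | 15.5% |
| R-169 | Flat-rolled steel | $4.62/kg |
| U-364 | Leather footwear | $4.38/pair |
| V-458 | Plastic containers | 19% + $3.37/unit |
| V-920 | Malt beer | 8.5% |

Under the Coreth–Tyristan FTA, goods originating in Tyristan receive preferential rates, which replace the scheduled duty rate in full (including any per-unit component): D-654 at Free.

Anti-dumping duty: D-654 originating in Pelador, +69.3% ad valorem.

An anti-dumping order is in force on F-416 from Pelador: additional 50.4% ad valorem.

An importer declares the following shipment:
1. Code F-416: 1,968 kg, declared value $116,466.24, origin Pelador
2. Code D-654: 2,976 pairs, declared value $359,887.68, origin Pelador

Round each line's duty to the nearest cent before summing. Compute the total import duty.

Line 1 (F-416, Pelador, 1,968 kg, $116,466.24):
Base rate for F-416 is $0.89/kg.
Additional duty on F-416 from Pelador: +50.4% ad valorem. Applied ad valorem rate = 50.4%.
Duty = $116,466.24 × 50.4% + 1,968 × $0.89 = $60,450.50.
Line 2 (D-654, Pelador, 2,976 pairs, $359,887.68):
Base rate for D-654 is $5.80/pair.
D-654 has an FTA preferential rate, but origin Pelador is not Tyristan; base rate stands.
Additional duty on D-654 from Pelador: +69.3% ad valorem. Applied ad valorem rate = 69.3%.
Duty = $359,887.68 × 69.3% + 2,976 × $5.80 = $266,662.96.
Total = $60,450.50 + $266,662.96 = $327,113.46.

$327,113.46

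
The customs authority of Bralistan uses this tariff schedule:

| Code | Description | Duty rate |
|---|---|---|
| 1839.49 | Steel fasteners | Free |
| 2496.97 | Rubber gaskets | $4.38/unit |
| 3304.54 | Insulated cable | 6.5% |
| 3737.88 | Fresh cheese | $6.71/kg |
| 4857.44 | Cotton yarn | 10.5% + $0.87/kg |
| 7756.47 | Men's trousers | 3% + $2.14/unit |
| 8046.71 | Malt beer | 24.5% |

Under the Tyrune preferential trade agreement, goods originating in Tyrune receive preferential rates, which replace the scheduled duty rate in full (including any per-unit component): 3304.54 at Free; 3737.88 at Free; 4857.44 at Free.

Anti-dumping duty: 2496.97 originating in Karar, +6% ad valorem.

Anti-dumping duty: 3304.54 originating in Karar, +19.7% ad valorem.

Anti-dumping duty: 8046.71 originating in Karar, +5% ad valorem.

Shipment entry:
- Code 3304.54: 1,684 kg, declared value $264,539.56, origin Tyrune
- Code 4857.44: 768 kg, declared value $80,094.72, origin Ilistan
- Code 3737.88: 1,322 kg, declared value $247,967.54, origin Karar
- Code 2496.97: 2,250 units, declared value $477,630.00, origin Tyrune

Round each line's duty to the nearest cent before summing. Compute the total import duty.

$27,803.73

Line 1 (3304.54, Tyrune, 1,684 kg, $264,539.56):
Base rate for 3304.54 is 6.5%.
Origin Tyrune qualifies under the Bralistan–Tyrune agreement and 3304.54 is covered: preferential rate Free applies instead.
The additional-duty order on 3304.54 targets Karar, not Tyrune; it does not apply.
Duty = $264,539.56 × 0% = $0.00.
Line 2 (4857.44, Ilistan, 768 kg, $80,094.72):
Base rate for 4857.44 is 10.5% + $0.87/kg.
4857.44 has an FTA preferential rate, but origin Ilistan is not Tyrune; base rate stands.
Duty = $80,094.72 × 10.5% + 768 × $0.87 = $9,078.11.
Line 3 (3737.88, Karar, 1,322 kg, $247,967.54):
Base rate for 3737.88 is $6.71/kg.
3737.88 has an FTA preferential rate, but origin Karar is not Tyrune; base rate stands.
Duty = 1,322 × $6.71 = $8,870.62.
Line 4 (2496.97, Tyrune, 2,250 units, $477,630.00):
Base rate for 2496.97 is $4.38/unit.
Origin Tyrune is the FTA partner but 2496.97 is not on the preference list; base rate stands.
The additional-duty order on 2496.97 targets Karar, not Tyrune; it does not apply.
Duty = 2,250 × $4.38 = $9,855.00.
Total = $0.00 + $9,078.11 + $8,870.62 + $9,855.00 = $27,803.73.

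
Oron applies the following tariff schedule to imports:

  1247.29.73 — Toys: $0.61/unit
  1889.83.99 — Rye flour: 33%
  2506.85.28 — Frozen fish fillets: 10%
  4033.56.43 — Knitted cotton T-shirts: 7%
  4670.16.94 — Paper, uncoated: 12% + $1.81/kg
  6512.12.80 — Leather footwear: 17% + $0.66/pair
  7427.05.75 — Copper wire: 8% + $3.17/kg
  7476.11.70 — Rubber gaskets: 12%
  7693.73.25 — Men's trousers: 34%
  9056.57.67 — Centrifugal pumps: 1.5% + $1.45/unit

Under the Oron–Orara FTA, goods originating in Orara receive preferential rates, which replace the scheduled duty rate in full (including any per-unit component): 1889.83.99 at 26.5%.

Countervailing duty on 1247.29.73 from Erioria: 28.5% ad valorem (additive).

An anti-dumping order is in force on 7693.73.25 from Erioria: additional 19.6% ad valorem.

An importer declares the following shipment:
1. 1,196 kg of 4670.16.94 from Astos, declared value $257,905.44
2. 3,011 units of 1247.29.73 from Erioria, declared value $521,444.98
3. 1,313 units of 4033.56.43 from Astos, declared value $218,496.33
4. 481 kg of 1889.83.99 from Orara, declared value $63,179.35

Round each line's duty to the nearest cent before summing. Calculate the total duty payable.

$215,599.21

Line 1 (4670.16.94, Astos, 1,196 kg, $257,905.44):
Base rate for 4670.16.94 is 12% + $1.81/kg.
Duty = $257,905.44 × 12% + 1,196 × $1.81 = $33,113.41.
Line 2 (1247.29.73, Erioria, 3,011 units, $521,444.98):
Base rate for 1247.29.73 is $0.61/unit.
Additional duty on 1247.29.73 from Erioria: +28.5% ad valorem. Applied ad valorem rate = 28.5%.
Duty = $521,444.98 × 28.5% + 3,011 × $0.61 = $150,448.53.
Line 3 (4033.56.43, Astos, 1,313 units, $218,496.33):
Base rate for 4033.56.43 is 7%.
Duty = $218,496.33 × 7% = $15,294.74.
Line 4 (1889.83.99, Orara, 481 kg, $63,179.35):
Base rate for 1889.83.99 is 33%.
Origin Orara qualifies under the Oron–Orara agreement and 1889.83.99 is covered: preferential rate 26.5% applies instead.
Duty = $63,179.35 × 26.5% = $16,742.53.
Total = $33,113.41 + $150,448.53 + $15,294.74 + $16,742.53 = $215,599.21.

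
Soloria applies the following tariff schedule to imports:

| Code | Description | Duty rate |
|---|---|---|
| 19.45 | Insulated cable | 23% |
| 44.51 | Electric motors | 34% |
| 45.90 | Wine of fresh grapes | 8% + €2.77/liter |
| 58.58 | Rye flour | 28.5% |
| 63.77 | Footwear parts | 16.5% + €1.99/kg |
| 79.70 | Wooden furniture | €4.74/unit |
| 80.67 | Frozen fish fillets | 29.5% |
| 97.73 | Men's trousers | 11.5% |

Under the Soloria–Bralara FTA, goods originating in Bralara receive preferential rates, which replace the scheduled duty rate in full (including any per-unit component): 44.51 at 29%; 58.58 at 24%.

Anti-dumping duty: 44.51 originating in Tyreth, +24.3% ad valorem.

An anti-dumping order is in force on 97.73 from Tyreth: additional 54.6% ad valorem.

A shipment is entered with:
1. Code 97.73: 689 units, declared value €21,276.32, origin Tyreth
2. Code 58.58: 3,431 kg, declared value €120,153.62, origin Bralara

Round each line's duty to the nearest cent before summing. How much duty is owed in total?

€42,900.52

Line 1 (97.73, Tyreth, 689 units, €21,276.32):
Base rate for 97.73 is 11.5%.
Additional duty on 97.73 from Tyreth: +54.6%. Applied ad valorem rate: 11.5% + 54.6% = 66.1%.
Duty = €21,276.32 × 66.1% = €14,063.65.
Line 2 (58.58, Bralara, 3,431 kg, €120,153.62):
Base rate for 58.58 is 28.5%.
Origin Bralara qualifies under the Soloria–Bralara agreement and 58.58 is covered: preferential rate 24% applies instead.
Duty = €120,153.62 × 24% = €28,836.87.
Total = €14,063.65 + €28,836.87 = €42,900.52.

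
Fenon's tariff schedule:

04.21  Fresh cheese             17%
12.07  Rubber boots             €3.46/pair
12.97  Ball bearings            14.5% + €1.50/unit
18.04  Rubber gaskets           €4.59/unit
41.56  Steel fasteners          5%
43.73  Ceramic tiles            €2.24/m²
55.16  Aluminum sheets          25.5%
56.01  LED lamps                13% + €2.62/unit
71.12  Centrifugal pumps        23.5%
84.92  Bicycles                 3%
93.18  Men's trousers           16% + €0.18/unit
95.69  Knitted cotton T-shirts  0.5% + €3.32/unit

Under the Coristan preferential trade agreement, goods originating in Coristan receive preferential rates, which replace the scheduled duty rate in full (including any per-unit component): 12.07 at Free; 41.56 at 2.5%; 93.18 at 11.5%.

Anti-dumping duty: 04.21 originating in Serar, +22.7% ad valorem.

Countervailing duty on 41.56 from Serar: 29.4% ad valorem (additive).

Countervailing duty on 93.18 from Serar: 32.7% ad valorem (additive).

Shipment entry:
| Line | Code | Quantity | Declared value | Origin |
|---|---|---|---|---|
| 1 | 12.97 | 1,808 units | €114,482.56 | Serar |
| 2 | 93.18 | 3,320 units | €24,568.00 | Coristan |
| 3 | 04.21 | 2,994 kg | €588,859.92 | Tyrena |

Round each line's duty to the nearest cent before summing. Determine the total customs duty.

€122,243.48

Line 1 (12.97, Serar, 1,808 units, €114,482.56):
Base rate for 12.97 is 14.5% + €1.50/unit.
Duty = €114,482.56 × 14.5% + 1,808 × €1.50 = €19,311.97.
Line 2 (93.18, Coristan, 3,320 units, €24,568.00):
Base rate for 93.18 is 16% + €0.18/unit.
Origin Coristan qualifies under the Fenon–Coristan agreement and 93.18 is covered: preferential rate 11.5% applies instead.
The additional-duty order on 93.18 targets Serar, not Coristan; it does not apply.
Duty = €24,568.00 × 11.5% = €2,825.32.
Line 3 (04.21, Tyrena, 2,994 kg, €588,859.92):
Base rate for 04.21 is 17%.
The additional-duty order on 04.21 targets Serar, not Tyrena; it does not apply.
Duty = €588,859.92 × 17% = €100,106.19.
Total = €19,311.97 + €2,825.32 + €100,106.19 = €122,243.48.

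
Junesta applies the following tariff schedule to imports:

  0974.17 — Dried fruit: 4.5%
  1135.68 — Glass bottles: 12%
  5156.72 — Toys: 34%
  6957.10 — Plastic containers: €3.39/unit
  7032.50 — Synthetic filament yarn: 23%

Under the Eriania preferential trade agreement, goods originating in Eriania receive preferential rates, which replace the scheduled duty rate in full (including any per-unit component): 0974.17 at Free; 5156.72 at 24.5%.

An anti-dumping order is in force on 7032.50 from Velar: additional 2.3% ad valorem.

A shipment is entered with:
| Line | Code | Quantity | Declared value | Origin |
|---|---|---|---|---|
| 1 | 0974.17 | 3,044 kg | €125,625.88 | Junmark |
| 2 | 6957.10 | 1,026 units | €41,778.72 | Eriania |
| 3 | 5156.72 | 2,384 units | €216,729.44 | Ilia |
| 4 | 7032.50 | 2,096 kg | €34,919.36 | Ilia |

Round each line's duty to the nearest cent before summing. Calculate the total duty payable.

€90,850.76

Line 1 (0974.17, Junmark, 3,044 kg, €125,625.88):
Base rate for 0974.17 is 4.5%.
0974.17 has an FTA preferential rate, but origin Junmark is not Eriania; base rate stands.
Duty = €125,625.88 × 4.5% = €5,653.16.
Line 2 (6957.10, Eriania, 1,026 units, €41,778.72):
Base rate for 6957.10 is €3.39/unit.
Origin Eriania is the FTA partner but 6957.10 is not on the preference list; base rate stands.
Duty = 1,026 × €3.39 = €3,478.14.
Line 3 (5156.72, Ilia, 2,384 units, €216,729.44):
Base rate for 5156.72 is 34%.
5156.72 has an FTA preferential rate, but origin Ilia is not Eriania; base rate stands.
Duty = €216,729.44 × 34% = €73,688.01.
Line 4 (7032.50, Ilia, 2,096 kg, €34,919.36):
Base rate for 7032.50 is 23%.
The additional-duty order on 7032.50 targets Velar, not Ilia; it does not apply.
Duty = €34,919.36 × 23% = €8,031.45.
Total = €5,653.16 + €3,478.14 + €73,688.01 + €8,031.45 = €90,850.76.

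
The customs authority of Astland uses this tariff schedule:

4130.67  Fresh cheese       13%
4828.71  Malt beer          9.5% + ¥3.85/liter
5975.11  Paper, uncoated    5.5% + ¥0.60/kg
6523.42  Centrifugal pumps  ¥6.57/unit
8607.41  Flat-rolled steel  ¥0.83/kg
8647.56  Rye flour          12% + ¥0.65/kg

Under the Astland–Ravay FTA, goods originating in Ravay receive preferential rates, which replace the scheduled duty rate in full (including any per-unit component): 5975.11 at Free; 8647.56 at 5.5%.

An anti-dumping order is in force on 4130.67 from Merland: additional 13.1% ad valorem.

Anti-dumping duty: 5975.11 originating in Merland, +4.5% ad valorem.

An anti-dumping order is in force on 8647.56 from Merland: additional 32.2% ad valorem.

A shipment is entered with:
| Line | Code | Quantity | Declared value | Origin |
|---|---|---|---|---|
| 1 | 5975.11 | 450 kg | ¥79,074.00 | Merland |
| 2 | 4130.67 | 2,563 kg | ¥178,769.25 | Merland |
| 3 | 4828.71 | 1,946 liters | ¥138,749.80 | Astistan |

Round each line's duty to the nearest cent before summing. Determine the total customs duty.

Line 1 (5975.11, Merland, 450 kg, ¥79,074.00):
Base rate for 5975.11 is 5.5% + ¥0.60/kg.
5975.11 has an FTA preferential rate, but origin Merland is not Ravay; base rate stands.
Additional duty on 5975.11 from Merland: +4.5%. Applied ad valorem rate: 5.5% + 4.5% = 10%.
Duty = ¥79,074.00 × 10% + 450 × ¥0.60 = ¥8,177.40.
Line 2 (4130.67, Merland, 2,563 kg, ¥178,769.25):
Base rate for 4130.67 is 13%.
Additional duty on 4130.67 from Merland: +13.1%. Applied ad valorem rate: 13% + 13.1% = 26.1%.
Duty = ¥178,769.25 × 26.1% = ¥46,658.77.
Line 3 (4828.71, Astistan, 1,946 liters, ¥138,749.80):
Base rate for 4828.71 is 9.5% + ¥3.85/liter.
Duty = ¥138,749.80 × 9.5% + 1,946 × ¥3.85 = ¥20,673.33.
Total = ¥8,177.40 + ¥46,658.77 + ¥20,673.33 = ¥75,509.50.

¥75,509.50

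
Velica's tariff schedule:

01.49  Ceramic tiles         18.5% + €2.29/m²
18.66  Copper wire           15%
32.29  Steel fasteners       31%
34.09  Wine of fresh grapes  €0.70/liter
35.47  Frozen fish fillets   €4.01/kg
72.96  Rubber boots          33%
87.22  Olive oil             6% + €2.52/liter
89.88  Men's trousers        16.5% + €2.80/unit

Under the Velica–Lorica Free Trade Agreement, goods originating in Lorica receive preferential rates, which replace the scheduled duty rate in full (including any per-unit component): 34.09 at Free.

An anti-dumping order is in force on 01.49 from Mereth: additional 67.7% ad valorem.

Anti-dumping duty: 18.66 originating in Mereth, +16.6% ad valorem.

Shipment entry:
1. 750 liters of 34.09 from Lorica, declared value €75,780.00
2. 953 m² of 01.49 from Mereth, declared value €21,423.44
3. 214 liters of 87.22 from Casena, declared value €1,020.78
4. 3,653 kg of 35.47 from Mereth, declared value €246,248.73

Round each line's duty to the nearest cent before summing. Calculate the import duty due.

Line 1 (34.09, Lorica, 750 liters, €75,780.00):
Base rate for 34.09 is €0.70/liter.
Origin Lorica qualifies under the Velica–Lorica agreement and 34.09 is covered: preferential rate Free applies instead.
Duty = €75,780.00 × 0% = €0.00.
Line 2 (01.49, Mereth, 953 m², €21,423.44):
Base rate for 01.49 is 18.5% + €2.29/m².
Additional duty on 01.49 from Mereth: +67.7%. Applied ad valorem rate: 18.5% + 67.7% = 86.2%.
Duty = €21,423.44 × 86.2% + 953 × €2.29 = €20,649.38.
Line 3 (87.22, Casena, 214 liters, €1,020.78):
Base rate for 87.22 is 6% + €2.52/liter.
Duty = €1,020.78 × 6% + 214 × €2.52 = €600.53.
Line 4 (35.47, Mereth, 3,653 kg, €246,248.73):
Base rate for 35.47 is €4.01/kg.
Duty = 3,653 × €4.01 = €14,648.53.
Total = €0.00 + €20,649.38 + €600.53 + €14,648.53 = €35,898.44.

€35,898.44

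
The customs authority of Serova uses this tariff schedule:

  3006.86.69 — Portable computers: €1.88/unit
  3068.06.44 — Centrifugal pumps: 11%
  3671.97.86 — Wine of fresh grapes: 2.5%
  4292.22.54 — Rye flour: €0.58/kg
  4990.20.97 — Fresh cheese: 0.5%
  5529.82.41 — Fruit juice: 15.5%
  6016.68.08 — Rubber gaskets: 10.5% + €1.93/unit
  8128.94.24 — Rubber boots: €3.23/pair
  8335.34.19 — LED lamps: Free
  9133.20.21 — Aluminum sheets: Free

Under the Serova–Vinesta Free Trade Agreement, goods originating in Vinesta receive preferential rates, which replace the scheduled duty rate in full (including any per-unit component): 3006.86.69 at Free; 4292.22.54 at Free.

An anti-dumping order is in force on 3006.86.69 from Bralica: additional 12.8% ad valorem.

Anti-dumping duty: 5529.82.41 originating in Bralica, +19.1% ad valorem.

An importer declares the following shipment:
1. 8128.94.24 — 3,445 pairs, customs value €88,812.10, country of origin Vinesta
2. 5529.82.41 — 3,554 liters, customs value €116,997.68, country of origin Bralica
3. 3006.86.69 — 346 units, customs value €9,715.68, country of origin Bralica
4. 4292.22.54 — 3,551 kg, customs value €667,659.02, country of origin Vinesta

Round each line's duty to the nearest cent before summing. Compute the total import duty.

Line 1 (8128.94.24, Vinesta, 3,445 pairs, €88,812.10):
Base rate for 8128.94.24 is €3.23/pair.
Origin Vinesta is the FTA partner but 8128.94.24 is not on the preference list; base rate stands.
Duty = 3,445 × €3.23 = €11,127.35.
Line 2 (5529.82.41, Bralica, 3,554 liters, €116,997.68):
Base rate for 5529.82.41 is 15.5%.
Additional duty on 5529.82.41 from Bralica: +19.1%. Applied ad valorem rate: 15.5% + 19.1% = 34.6%.
Duty = €116,997.68 × 34.6% = €40,481.20.
Line 3 (3006.86.69, Bralica, 346 units, €9,715.68):
Base rate for 3006.86.69 is €1.88/unit.
3006.86.69 has an FTA preferential rate, but origin Bralica is not Vinesta; base rate stands.
Additional duty on 3006.86.69 from Bralica: +12.8% ad valorem. Applied ad valorem rate = 12.8%.
Duty = €9,715.68 × 12.8% + 346 × €1.88 = €1,894.09.
Line 4 (4292.22.54, Vinesta, 3,551 kg, €667,659.02):
Base rate for 4292.22.54 is €0.58/kg.
Origin Vinesta qualifies under the Serova–Vinesta agreement and 4292.22.54 is covered: preferential rate Free applies instead.
Duty = €667,659.02 × 0% = €0.00.
Total = €11,127.35 + €40,481.20 + €1,894.09 + €0.00 = €53,502.64.

€53,502.64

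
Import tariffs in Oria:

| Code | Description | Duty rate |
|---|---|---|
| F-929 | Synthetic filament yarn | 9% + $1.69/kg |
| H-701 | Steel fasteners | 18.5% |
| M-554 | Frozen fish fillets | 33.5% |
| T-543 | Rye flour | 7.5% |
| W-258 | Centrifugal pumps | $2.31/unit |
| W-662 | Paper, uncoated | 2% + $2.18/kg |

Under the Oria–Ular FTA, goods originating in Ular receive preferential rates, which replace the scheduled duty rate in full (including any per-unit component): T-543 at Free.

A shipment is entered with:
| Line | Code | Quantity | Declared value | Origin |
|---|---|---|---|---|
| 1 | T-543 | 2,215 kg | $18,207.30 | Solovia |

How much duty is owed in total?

$1,365.55

Line 1 (T-543, Solovia, 2,215 kg, $18,207.30):
Base rate for T-543 is 7.5%.
T-543 has an FTA preferential rate, but origin Solovia is not Ular; base rate stands.
Duty = $18,207.30 × 7.5% = $1,365.55.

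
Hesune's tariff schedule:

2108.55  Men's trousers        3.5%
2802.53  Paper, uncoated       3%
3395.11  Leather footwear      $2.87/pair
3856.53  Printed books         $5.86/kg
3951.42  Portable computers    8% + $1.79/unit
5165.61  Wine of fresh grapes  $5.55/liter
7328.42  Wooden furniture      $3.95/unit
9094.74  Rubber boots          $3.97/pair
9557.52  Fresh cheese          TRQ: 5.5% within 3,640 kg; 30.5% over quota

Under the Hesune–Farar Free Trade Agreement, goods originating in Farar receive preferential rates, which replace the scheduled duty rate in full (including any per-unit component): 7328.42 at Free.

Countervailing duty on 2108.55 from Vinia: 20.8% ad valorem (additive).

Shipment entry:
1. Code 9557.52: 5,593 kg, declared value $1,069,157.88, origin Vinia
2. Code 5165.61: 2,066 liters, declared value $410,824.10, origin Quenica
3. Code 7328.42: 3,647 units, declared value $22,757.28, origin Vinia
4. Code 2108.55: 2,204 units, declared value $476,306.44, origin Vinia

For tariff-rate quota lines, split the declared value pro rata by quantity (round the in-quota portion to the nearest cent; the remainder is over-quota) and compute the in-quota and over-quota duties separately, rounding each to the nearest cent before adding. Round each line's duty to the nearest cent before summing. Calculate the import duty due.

Line 1 (9557.52, Vinia, 5,593 kg, $1,069,157.88):
Code 9557.52 is under a tariff-rate quota (threshold 3,640 kg). In-quota: 3,640 kg at 5.5%; over-quota: 1,953 kg at 30.5%.
Pro-rata value split: in-quota = $1,069,157.88 × 3,640/5,593 = $695,822.40; over-quota = $1,069,157.88 − $695,822.40 = $373,335.48.
In-quota duty = $695,822.40 × 5.5% = $38,270.23. Over-quota duty = $373,335.48 × 30.5% = $113,867.32.
Line duty = $38,270.23 + $113,867.32 = $152,137.55.
Line 2 (5165.61, Quenica, 2,066 liters, $410,824.10):
Base rate for 5165.61 is $5.55/liter.
Duty = 2,066 × $5.55 = $11,466.30.
Line 3 (7328.42, Vinia, 3,647 units, $22,757.28):
Base rate for 7328.42 is $3.95/unit.
7328.42 has an FTA preferential rate, but origin Vinia is not Farar; base rate stands.
Duty = 3,647 × $3.95 = $14,405.65.
Line 4 (2108.55, Vinia, 2,204 units, $476,306.44):
Base rate for 2108.55 is 3.5%.
Additional duty on 2108.55 from Vinia: +20.8%. Applied ad valorem rate: 3.5% + 20.8% = 24.3%.
Duty = $476,306.44 × 24.3% = $115,742.46.
Total = $152,137.55 + $11,466.30 + $14,405.65 + $115,742.46 = $293,751.96.

$293,751.96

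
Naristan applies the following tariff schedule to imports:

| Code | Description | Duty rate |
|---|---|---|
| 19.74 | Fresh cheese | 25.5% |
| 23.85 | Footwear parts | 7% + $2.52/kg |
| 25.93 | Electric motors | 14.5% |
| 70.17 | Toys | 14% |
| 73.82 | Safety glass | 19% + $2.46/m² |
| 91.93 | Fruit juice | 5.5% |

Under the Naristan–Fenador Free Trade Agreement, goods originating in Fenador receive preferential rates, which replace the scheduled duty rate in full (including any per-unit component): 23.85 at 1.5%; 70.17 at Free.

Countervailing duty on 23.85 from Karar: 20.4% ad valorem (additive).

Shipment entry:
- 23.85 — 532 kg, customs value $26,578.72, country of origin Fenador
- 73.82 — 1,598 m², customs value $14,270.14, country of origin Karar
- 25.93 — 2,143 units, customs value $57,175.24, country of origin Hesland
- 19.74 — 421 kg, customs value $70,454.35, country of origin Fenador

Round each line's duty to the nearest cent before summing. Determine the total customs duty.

Line 1 (23.85, Fenador, 532 kg, $26,578.72):
Base rate for 23.85 is 7% + $2.52/kg.
Origin Fenador qualifies under the Naristan–Fenador agreement and 23.85 is covered: preferential rate 1.5% applies instead.
The additional-duty order on 23.85 targets Karar, not Fenador; it does not apply.
Duty = $26,578.72 × 1.5% = $398.68.
Line 2 (73.82, Karar, 1,598 m², $14,270.14):
Base rate for 73.82 is 19% + $2.46/m².
Duty = $14,270.14 × 19% + 1,598 × $2.46 = $6,642.41.
Line 3 (25.93, Hesland, 2,143 units, $57,175.24):
Base rate for 25.93 is 14.5%.
Duty = $57,175.24 × 14.5% = $8,290.41.
Line 4 (19.74, Fenador, 421 kg, $70,454.35):
Base rate for 19.74 is 25.5%.
Origin Fenador is the FTA partner but 19.74 is not on the preference list; base rate stands.
Duty = $70,454.35 × 25.5% = $17,965.86.
Total = $398.68 + $6,642.41 + $8,290.41 + $17,965.86 = $33,297.36.

$33,297.36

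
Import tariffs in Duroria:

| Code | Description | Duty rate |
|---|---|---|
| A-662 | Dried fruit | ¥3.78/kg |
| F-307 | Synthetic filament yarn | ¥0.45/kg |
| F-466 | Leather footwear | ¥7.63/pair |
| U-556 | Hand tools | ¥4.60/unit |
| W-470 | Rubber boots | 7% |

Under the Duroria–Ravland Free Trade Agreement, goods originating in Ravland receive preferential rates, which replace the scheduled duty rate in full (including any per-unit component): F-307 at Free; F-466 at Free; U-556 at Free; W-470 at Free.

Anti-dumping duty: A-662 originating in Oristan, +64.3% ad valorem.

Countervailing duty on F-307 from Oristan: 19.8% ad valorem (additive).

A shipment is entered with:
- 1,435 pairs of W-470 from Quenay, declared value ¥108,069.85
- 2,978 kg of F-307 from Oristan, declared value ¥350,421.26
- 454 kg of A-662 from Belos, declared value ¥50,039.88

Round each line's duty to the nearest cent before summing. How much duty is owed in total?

Line 1 (W-470, Quenay, 1,435 pairs, ¥108,069.85):
Base rate for W-470 is 7%.
W-470 has an FTA preferential rate, but origin Quenay is not Ravland; base rate stands.
Duty = ¥108,069.85 × 7% = ¥7,564.89.
Line 2 (F-307, Oristan, 2,978 kg, ¥350,421.26):
Base rate for F-307 is ¥0.45/kg.
F-307 has an FTA preferential rate, but origin Oristan is not Ravland; base rate stands.
Additional duty on F-307 from Oristan: +19.8% ad valorem. Applied ad valorem rate = 19.8%.
Duty = ¥350,421.26 × 19.8% + 2,978 × ¥0.45 = ¥70,723.51.
Line 3 (A-662, Belos, 454 kg, ¥50,039.88):
Base rate for A-662 is ¥3.78/kg.
The additional-duty order on A-662 targets Oristan, not Belos; it does not apply.
Duty = 454 × ¥3.78 = ¥1,716.12.
Total = ¥7,564.89 + ¥70,723.51 + ¥1,716.12 = ¥80,004.52.

¥80,004.52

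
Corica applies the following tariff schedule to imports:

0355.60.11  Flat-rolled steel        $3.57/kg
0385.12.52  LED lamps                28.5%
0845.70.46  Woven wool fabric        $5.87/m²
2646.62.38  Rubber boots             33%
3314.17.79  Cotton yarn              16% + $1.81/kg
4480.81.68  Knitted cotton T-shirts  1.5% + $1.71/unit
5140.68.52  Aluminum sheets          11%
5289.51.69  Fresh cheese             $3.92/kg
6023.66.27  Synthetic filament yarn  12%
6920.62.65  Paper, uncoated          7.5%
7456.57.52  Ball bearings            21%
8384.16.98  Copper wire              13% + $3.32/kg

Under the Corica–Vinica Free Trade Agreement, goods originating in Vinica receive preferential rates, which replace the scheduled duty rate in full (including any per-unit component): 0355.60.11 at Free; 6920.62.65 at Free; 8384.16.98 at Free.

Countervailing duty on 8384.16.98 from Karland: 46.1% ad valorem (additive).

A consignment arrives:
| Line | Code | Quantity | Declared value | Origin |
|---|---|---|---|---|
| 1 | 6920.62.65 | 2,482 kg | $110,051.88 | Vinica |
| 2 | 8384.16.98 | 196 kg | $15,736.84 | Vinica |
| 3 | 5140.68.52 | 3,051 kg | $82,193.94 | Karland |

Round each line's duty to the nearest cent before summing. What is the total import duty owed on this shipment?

$9,041.33

Line 1 (6920.62.65, Vinica, 2,482 kg, $110,051.88):
Base rate for 6920.62.65 is 7.5%.
Origin Vinica qualifies under the Corica–Vinica agreement and 6920.62.65 is covered: preferential rate Free applies instead.
Duty = $110,051.88 × 0% = $0.00.
Line 2 (8384.16.98, Vinica, 196 kg, $15,736.84):
Base rate for 8384.16.98 is 13% + $3.32/kg.
Origin Vinica qualifies under the Corica–Vinica agreement and 8384.16.98 is covered: preferential rate Free applies instead.
The additional-duty order on 8384.16.98 targets Karland, not Vinica; it does not apply.
Duty = $15,736.84 × 0% = $0.00.
Line 3 (5140.68.52, Karland, 3,051 kg, $82,193.94):
Base rate for 5140.68.52 is 11%.
Duty = $82,193.94 × 11% = $9,041.33.
Total = $0.00 + $0.00 + $9,041.33 = $9,041.33.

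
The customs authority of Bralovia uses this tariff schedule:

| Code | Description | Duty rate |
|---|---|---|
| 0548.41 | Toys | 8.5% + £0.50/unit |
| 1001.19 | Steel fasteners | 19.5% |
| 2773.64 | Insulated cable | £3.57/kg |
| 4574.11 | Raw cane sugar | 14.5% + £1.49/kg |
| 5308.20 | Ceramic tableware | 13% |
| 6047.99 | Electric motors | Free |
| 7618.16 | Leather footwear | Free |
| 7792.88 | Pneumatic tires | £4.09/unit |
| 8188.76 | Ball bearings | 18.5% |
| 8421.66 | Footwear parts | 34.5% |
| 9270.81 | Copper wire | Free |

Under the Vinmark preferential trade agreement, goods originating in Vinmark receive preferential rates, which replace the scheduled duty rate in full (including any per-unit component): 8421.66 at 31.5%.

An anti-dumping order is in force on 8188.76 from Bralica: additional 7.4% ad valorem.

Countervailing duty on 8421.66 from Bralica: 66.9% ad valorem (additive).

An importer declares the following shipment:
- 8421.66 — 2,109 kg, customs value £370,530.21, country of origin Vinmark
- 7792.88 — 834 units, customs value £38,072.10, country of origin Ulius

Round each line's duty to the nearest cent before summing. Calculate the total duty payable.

Line 1 (8421.66, Vinmark, 2,109 kg, £370,530.21):
Base rate for 8421.66 is 34.5%.
Origin Vinmark qualifies under the Bralovia–Vinmark agreement and 8421.66 is covered: preferential rate 31.5% applies instead.
The additional-duty order on 8421.66 targets Bralica, not Vinmark; it does not apply.
Duty = £370,530.21 × 31.5% = £116,717.02.
Line 2 (7792.88, Ulius, 834 units, £38,072.10):
Base rate for 7792.88 is £4.09/unit.
Duty = 834 × £4.09 = £3,411.06.
Total = £116,717.02 + £3,411.06 = £120,128.08.

£120,128.08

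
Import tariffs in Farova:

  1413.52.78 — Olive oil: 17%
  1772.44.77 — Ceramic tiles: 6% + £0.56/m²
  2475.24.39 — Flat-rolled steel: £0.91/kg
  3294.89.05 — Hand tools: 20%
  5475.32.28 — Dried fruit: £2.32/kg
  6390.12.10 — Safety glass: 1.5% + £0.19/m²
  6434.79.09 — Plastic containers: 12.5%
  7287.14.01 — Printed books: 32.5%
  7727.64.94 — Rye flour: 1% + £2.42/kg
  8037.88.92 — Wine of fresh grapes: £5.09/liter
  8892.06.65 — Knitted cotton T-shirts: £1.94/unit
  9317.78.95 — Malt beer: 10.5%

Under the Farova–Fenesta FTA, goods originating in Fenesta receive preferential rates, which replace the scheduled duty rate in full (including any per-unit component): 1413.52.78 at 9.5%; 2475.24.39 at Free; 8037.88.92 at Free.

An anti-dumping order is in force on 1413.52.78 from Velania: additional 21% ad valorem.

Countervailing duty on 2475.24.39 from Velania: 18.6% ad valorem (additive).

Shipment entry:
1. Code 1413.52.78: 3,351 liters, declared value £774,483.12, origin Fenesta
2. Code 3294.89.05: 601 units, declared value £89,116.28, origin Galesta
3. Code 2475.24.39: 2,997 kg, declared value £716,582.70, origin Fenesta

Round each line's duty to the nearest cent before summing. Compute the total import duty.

£91,399.16

Line 1 (1413.52.78, Fenesta, 3,351 liters, £774,483.12):
Base rate for 1413.52.78 is 17%.
Origin Fenesta qualifies under the Farova–Fenesta agreement and 1413.52.78 is covered: preferential rate 9.5% applies instead.
The additional-duty order on 1413.52.78 targets Velania, not Fenesta; it does not apply.
Duty = £774,483.12 × 9.5% = £73,575.90.
Line 2 (3294.89.05, Galesta, 601 units, £89,116.28):
Base rate for 3294.89.05 is 20%.
Duty = £89,116.28 × 20% = £17,823.26.
Line 3 (2475.24.39, Fenesta, 2,997 kg, £716,582.70):
Base rate for 2475.24.39 is £0.91/kg.
Origin Fenesta qualifies under the Farova–Fenesta agreement and 2475.24.39 is covered: preferential rate Free applies instead.
The additional-duty order on 2475.24.39 targets Velania, not Fenesta; it does not apply.
Duty = £716,582.70 × 0% = £0.00.
Total = £73,575.90 + £17,823.26 + £0.00 = £91,399.16.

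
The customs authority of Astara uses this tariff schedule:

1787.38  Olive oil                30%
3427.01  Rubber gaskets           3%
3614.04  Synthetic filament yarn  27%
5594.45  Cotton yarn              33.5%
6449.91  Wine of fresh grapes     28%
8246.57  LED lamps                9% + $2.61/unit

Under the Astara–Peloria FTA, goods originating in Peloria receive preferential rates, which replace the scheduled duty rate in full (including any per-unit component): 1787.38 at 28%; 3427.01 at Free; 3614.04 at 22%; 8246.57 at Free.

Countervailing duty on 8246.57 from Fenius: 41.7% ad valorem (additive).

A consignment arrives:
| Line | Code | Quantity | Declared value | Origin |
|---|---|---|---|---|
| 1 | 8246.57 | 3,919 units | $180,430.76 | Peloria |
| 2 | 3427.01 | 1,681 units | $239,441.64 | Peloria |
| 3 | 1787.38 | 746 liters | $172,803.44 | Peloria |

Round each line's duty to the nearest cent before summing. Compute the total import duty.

Line 1 (8246.57, Peloria, 3,919 units, $180,430.76):
Base rate for 8246.57 is 9% + $2.61/unit.
Origin Peloria qualifies under the Astara–Peloria agreement and 8246.57 is covered: preferential rate Free applies instead.
The additional-duty order on 8246.57 targets Fenius, not Peloria; it does not apply.
Duty = $180,430.76 × 0% = $0.00.
Line 2 (3427.01, Peloria, 1,681 units, $239,441.64):
Base rate for 3427.01 is 3%.
Origin Peloria qualifies under the Astara–Peloria agreement and 3427.01 is covered: preferential rate Free applies instead.
Duty = $239,441.64 × 0% = $0.00.
Line 3 (1787.38, Peloria, 746 liters, $172,803.44):
Base rate for 1787.38 is 30%.
Origin Peloria qualifies under the Astara–Peloria agreement and 1787.38 is covered: preferential rate 28% applies instead.
Duty = $172,803.44 × 28% = $48,384.96.
Total = $0.00 + $0.00 + $48,384.96 = $48,384.96.

$48,384.96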